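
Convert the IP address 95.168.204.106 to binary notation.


95 = 01011111
168 = 10101000
204 = 11001100
106 = 01101010
Binary: 01011111.10101000.11001100.01101010


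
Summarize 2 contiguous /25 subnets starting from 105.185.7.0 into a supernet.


Original prefix: /25
Number of subnets: 2 = 2^1
New prefix = 25 - 1 = 24
Supernet: 105.185.7.0/24


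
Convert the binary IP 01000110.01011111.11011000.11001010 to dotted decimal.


01000110 = 70
01011111 = 95
11011000 = 216
11001010 = 202
IP: 70.95.216.202


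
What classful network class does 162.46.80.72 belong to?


First octet: 162
Binary: 10100010
10xxxxxx -> Class B (128-191)
Class B, default mask 255.255.0.0 (/16)


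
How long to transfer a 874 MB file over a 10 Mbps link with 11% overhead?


Effective throughput = 10 * (1 - 11/100) = 8.9 Mbps
File size in Mb = 874 * 8 = 6992 Mb
Time = 6992 / 8.9
Time = 785.618 seconds


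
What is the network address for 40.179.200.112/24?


IP:   00101000.10110011.11001000.01110000
Mask: 11111111.11111111.11111111.00000000
AND operation:
Net:  00101000.10110011.11001000.00000000
Network: 40.179.200.0/24


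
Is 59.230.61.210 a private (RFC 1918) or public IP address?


RFC 1918 private ranges:
  10.0.0.0/8 (10.0.0.0 - 10.255.255.255)
  172.16.0.0/12 (172.16.0.0 - 172.31.255.255)
  192.168.0.0/16 (192.168.0.0 - 192.168.255.255)
Public (not in any RFC 1918 range)


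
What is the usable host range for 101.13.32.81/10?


Network: 101.0.0.0
Broadcast: 101.63.255.255
First usable = network + 1
Last usable = broadcast - 1
Range: 101.0.0.1 to 101.63.255.254


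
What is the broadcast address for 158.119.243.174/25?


Network: 158.119.243.128/25
Host bits = 7
Set all host bits to 1:
Broadcast: 158.119.243.255


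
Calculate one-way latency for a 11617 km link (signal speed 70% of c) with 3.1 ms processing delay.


Speed = 0.7 * 3e5 km/s = 210000 km/s
Propagation delay = 11617 / 210000 = 0.0553 s = 55.319 ms
Processing delay = 3.1 ms
Total one-way latency = 58.419 ms


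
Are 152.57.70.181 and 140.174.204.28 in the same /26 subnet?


Mask: 255.255.255.192
152.57.70.181 AND mask = 152.57.70.128
140.174.204.28 AND mask = 140.174.204.0
No, different subnets (152.57.70.128 vs 140.174.204.0)


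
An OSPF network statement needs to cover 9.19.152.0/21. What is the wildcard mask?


Subnet mask: 255.255.248.0
Wildcard = 255.255.255.255 - subnet mask
255 - 255 = 0
255 - 255 = 0
255 - 248 = 7
255 - 0 = 255
Wildcard: 0.0.7.255


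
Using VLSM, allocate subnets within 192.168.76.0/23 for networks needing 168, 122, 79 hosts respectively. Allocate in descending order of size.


168 hosts -> /24 (254 usable): 192.168.76.0/24
122 hosts -> /25 (126 usable): 192.168.77.0/25
79 hosts -> /25 (126 usable): 192.168.77.128/25
Allocation: 192.168.76.0/24 (168 hosts, 254 usable); 192.168.77.0/25 (122 hosts, 126 usable); 192.168.77.128/25 (79 hosts, 126 usable)


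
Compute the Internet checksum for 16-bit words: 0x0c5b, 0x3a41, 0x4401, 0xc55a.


Sum all words (with carry folding):
+ 0x0c5b = 0x0c5b
+ 0x3a41 = 0x469c
+ 0x4401 = 0x8a9d
+ 0xc55a = 0x4ff8
One's complement: ~0x4ff8
Checksum = 0xb007


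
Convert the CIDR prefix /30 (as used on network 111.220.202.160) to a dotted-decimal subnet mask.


/30 means 30 network bits, 2 host bits
Binary: 11111111111111111111111111111100
Mask: 255.255.255.252


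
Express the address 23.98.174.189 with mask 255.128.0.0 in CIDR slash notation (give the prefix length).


Binary: 11111111.10000000.00000000.00000000
Count leading 1s
Prefix: /9


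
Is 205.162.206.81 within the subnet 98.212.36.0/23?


Subnet network: 98.212.36.0
Test IP AND mask: 205.162.206.0
No, 205.162.206.81 is not in 98.212.36.0/23


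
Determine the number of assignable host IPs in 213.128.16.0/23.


Host bits = 32 - 23 = 9
Total addresses = 2^9 = 512
Usable = total - 2 (network and broadcast)
Usable hosts: 510


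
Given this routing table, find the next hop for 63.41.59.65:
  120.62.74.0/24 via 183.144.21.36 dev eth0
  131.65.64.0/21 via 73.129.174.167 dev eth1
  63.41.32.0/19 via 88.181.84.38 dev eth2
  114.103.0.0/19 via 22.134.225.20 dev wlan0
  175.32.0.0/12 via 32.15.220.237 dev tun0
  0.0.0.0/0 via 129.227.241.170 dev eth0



Longest prefix match for 63.41.59.65:
  /24 120.62.74.0: no
  /21 131.65.64.0: no
  /19 63.41.32.0: MATCH
  /19 114.103.0.0: no
  /12 175.32.0.0: no
  /0 0.0.0.0: MATCH
Selected: next-hop 88.181.84.38 via eth2 (matched /19)


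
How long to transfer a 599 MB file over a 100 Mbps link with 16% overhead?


Effective throughput = 100 * (1 - 16/100) = 84 Mbps
File size in Mb = 599 * 8 = 4792 Mb
Time = 4792 / 84
Time = 57.0476 seconds


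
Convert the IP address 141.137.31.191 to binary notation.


141 = 10001101
137 = 10001001
31 = 00011111
191 = 10111111
Binary: 10001101.10001001.00011111.10111111


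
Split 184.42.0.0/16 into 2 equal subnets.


New prefix = 16 + 1 = 17
Each subnet has 32768 addresses
  184.42.0.0/17
  184.42.128.0/17
Subnets: 184.42.0.0/17, 184.42.128.0/17


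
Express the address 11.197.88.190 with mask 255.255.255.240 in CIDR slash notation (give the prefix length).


Binary: 11111111.11111111.11111111.11110000
Count leading 1s
Prefix: /28


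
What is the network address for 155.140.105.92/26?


IP:   10011011.10001100.01101001.01011100
Mask: 11111111.11111111.11111111.11000000
AND operation:
Net:  10011011.10001100.01101001.01000000
Network: 155.140.105.64/26


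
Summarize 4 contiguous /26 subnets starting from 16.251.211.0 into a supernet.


Original prefix: /26
Number of subnets: 4 = 2^2
New prefix = 26 - 2 = 24
Supernet: 16.251.211.0/24


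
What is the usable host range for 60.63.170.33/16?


Network: 60.63.0.0
Broadcast: 60.63.255.255
First usable = network + 1
Last usable = broadcast - 1
Range: 60.63.0.1 to 60.63.255.254


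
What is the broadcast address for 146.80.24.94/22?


Network: 146.80.24.0/22
Host bits = 10
Set all host bits to 1:
Broadcast: 146.80.27.255


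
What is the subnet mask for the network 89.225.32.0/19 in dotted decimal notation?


/19 means 19 network bits, 13 host bits
Binary: 11111111111111111110000000000000
Mask: 255.255.224.0


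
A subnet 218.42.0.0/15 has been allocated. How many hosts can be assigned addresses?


Host bits = 32 - 15 = 17
Total addresses = 2^17 = 131072
Usable = total - 2 (network and broadcast)
Usable hosts: 131070


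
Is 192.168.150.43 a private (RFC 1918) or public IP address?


RFC 1918 private ranges:
  10.0.0.0/8 (10.0.0.0 - 10.255.255.255)
  172.16.0.0/12 (172.16.0.0 - 172.31.255.255)
  192.168.0.0/16 (192.168.0.0 - 192.168.255.255)
Private (in 192.168.0.0/16)


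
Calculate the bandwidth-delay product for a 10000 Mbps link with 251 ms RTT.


BDP = bandwidth * RTT
= 10000 Mbps * 251 ms
= 10000 * 1e6 * 251 / 1000 bits
= 2510000000 bits
= 313750000 bytes
= 306396.4844 KB
BDP = 2510000000 bits (313750000 bytes)


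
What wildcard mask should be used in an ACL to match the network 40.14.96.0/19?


Subnet mask: 255.255.224.0
Wildcard = 255.255.255.255 - subnet mask
255 - 255 = 0
255 - 255 = 0
255 - 224 = 31
255 - 0 = 255
Wildcard: 0.0.31.255


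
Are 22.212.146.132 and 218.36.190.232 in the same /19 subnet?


Mask: 255.255.224.0
22.212.146.132 AND mask = 22.212.128.0
218.36.190.232 AND mask = 218.36.160.0
No, different subnets (22.212.128.0 vs 218.36.160.0)


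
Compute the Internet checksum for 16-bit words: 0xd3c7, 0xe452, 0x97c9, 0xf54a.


Sum all words (with carry folding):
+ 0xd3c7 = 0xd3c7
+ 0xe452 = 0xb81a
+ 0x97c9 = 0x4fe4
+ 0xf54a = 0x452f
One's complement: ~0x452f
Checksum = 0xbad0


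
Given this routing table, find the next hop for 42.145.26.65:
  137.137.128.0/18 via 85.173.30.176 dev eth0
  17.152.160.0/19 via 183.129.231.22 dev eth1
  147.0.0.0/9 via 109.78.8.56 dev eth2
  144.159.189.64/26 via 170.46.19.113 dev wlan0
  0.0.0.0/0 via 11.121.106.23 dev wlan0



Longest prefix match for 42.145.26.65:
  /18 137.137.128.0: no
  /19 17.152.160.0: no
  /9 147.0.0.0: no
  /26 144.159.189.64: no
  /0 0.0.0.0: MATCH
Selected: next-hop 11.121.106.23 via wlan0 (matched /0)


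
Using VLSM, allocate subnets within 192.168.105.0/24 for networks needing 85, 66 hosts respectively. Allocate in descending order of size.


85 hosts -> /25 (126 usable): 192.168.105.0/25
66 hosts -> /25 (126 usable): 192.168.105.128/25
Allocation: 192.168.105.0/25 (85 hosts, 126 usable); 192.168.105.128/25 (66 hosts, 126 usable)


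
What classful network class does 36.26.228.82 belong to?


First octet: 36
Binary: 00100100
0xxxxxxx -> Class A (1-126)
Class A, default mask 255.0.0.0 (/8)


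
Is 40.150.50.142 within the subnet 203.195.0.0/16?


Subnet network: 203.195.0.0
Test IP AND mask: 40.150.0.0
No, 40.150.50.142 is not in 203.195.0.0/16


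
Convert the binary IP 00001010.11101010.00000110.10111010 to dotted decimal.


00001010 = 10
11101010 = 234
00000110 = 6
10111010 = 186
IP: 10.234.6.186


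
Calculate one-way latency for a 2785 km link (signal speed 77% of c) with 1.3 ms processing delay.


Speed = 0.77 * 3e5 km/s = 231000 km/s
Propagation delay = 2785 / 231000 = 0.0121 s = 12.0563 ms
Processing delay = 1.3 ms
Total one-way latency = 13.3563 ms


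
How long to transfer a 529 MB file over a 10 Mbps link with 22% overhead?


Effective throughput = 10 * (1 - 22/100) = 7.8 Mbps
File size in Mb = 529 * 8 = 4232 Mb
Time = 4232 / 7.8
Time = 542.5641 seconds


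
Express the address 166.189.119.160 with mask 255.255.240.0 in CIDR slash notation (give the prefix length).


Binary: 11111111.11111111.11110000.00000000
Count leading 1s
Prefix: /20


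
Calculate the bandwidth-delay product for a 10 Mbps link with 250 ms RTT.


BDP = bandwidth * RTT
= 10 Mbps * 250 ms
= 10 * 1e6 * 250 / 1000 bits
= 2500000 bits
= 312500 bytes
= 305.1758 KB
BDP = 2500000 bits (312500 bytes)


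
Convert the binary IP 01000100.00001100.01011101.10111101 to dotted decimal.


01000100 = 68
00001100 = 12
01011101 = 93
10111101 = 189
IP: 68.12.93.189


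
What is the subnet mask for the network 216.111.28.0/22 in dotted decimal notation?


/22 means 22 network bits, 10 host bits
Binary: 11111111111111111111110000000000
Mask: 255.255.252.0


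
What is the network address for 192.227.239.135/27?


IP:   11000000.11100011.11101111.10000111
Mask: 11111111.11111111.11111111.11100000
AND operation:
Net:  11000000.11100011.11101111.10000000
Network: 192.227.239.128/27


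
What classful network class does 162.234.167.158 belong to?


First octet: 162
Binary: 10100010
10xxxxxx -> Class B (128-191)
Class B, default mask 255.255.0.0 (/16)


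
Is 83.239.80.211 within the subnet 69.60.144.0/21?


Subnet network: 69.60.144.0
Test IP AND mask: 83.239.80.0
No, 83.239.80.211 is not in 69.60.144.0/21


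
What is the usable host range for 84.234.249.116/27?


Network: 84.234.249.96
Broadcast: 84.234.249.127
First usable = network + 1
Last usable = broadcast - 1
Range: 84.234.249.97 to 84.234.249.126


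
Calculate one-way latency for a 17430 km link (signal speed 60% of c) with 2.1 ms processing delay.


Speed = 0.6 * 3e5 km/s = 180000 km/s
Propagation delay = 17430 / 180000 = 0.0968 s = 96.8333 ms
Processing delay = 2.1 ms
Total one-way latency = 98.9333 ms


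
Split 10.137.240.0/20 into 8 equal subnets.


New prefix = 20 + 3 = 23
Each subnet has 512 addresses
  10.137.240.0/23
  10.137.242.0/23
  10.137.244.0/23
  10.137.246.0/23
  10.137.248.0/23
  10.137.250.0/23
  10.137.252.0/23
  10.137.254.0/23
Subnets: 10.137.240.0/23, 10.137.242.0/23, 10.137.244.0/23, 10.137.246.0/23, 10.137.248.0/23, 10.137.250.0/23, 10.137.252.0/23, 10.137.254.0/23


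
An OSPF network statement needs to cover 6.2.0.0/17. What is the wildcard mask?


Subnet mask: 255.255.128.0
Wildcard = 255.255.255.255 - subnet mask
255 - 255 = 0
255 - 255 = 0
255 - 128 = 127
255 - 0 = 255
Wildcard: 0.0.127.255


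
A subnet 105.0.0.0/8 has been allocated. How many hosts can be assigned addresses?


Host bits = 32 - 8 = 24
Total addresses = 2^24 = 16777216
Usable = total - 2 (network and broadcast)
Usable hosts: 16777214


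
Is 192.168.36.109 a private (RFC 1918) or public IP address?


RFC 1918 private ranges:
  10.0.0.0/8 (10.0.0.0 - 10.255.255.255)
  172.16.0.0/12 (172.16.0.0 - 172.31.255.255)
  192.168.0.0/16 (192.168.0.0 - 192.168.255.255)
Private (in 192.168.0.0/16)


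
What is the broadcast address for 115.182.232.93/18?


Network: 115.182.192.0/18
Host bits = 14
Set all host bits to 1:
Broadcast: 115.182.255.255


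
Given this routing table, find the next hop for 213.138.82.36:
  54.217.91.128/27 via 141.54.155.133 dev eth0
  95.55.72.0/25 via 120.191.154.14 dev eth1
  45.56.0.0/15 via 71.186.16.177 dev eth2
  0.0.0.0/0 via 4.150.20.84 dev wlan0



Longest prefix match for 213.138.82.36:
  /27 54.217.91.128: no
  /25 95.55.72.0: no
  /15 45.56.0.0: no
  /0 0.0.0.0: MATCH
Selected: next-hop 4.150.20.84 via wlan0 (matched /0)


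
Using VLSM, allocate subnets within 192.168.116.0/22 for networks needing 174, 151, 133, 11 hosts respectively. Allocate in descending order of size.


174 hosts -> /24 (254 usable): 192.168.116.0/24
151 hosts -> /24 (254 usable): 192.168.117.0/24
133 hosts -> /24 (254 usable): 192.168.118.0/24
11 hosts -> /28 (14 usable): 192.168.119.0/28
Allocation: 192.168.116.0/24 (174 hosts, 254 usable); 192.168.117.0/24 (151 hosts, 254 usable); 192.168.118.0/24 (133 hosts, 254 usable); 192.168.119.0/28 (11 hosts, 14 usable)


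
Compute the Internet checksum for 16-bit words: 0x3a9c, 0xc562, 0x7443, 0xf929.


Sum all words (with carry folding):
+ 0x3a9c = 0x3a9c
+ 0xc562 = 0xfffe
+ 0x7443 = 0x7442
+ 0xf929 = 0x6d6c
One's complement: ~0x6d6c
Checksum = 0x9293


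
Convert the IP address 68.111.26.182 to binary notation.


68 = 01000100
111 = 01101111
26 = 00011010
182 = 10110110
Binary: 01000100.01101111.00011010.10110110


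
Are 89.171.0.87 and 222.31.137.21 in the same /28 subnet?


Mask: 255.255.255.240
89.171.0.87 AND mask = 89.171.0.80
222.31.137.21 AND mask = 222.31.137.16
No, different subnets (89.171.0.80 vs 222.31.137.16)


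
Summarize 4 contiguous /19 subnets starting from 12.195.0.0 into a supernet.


Original prefix: /19
Number of subnets: 4 = 2^2
New prefix = 19 - 2 = 17
Supernet: 12.195.0.0/17


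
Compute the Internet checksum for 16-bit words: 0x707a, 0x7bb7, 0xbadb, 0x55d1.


Sum all words (with carry folding):
+ 0x707a = 0x707a
+ 0x7bb7 = 0xec31
+ 0xbadb = 0xa70d
+ 0x55d1 = 0xfcde
One's complement: ~0xfcde
Checksum = 0x0321


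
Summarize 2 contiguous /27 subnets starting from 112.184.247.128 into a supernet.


Original prefix: /27
Number of subnets: 2 = 2^1
New prefix = 27 - 1 = 26
Supernet: 112.184.247.128/26


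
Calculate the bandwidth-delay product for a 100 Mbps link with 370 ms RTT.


BDP = bandwidth * RTT
= 100 Mbps * 370 ms
= 100 * 1e6 * 370 / 1000 bits
= 37000000 bits
= 4625000 bytes
= 4516.6016 KB
BDP = 37000000 bits (4625000 bytes)


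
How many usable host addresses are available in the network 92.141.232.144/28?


Host bits = 32 - 28 = 4
Total addresses = 2^4 = 16
Usable = total - 2 (network and broadcast)
Usable hosts: 14


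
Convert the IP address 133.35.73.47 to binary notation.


133 = 10000101
35 = 00100011
73 = 01001001
47 = 00101111
Binary: 10000101.00100011.01001001.00101111


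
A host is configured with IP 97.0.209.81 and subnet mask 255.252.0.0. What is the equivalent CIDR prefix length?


Binary: 11111111.11111100.00000000.00000000
Count leading 1s
Prefix: /14


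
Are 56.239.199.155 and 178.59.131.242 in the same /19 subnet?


Mask: 255.255.224.0
56.239.199.155 AND mask = 56.239.192.0
178.59.131.242 AND mask = 178.59.128.0
No, different subnets (56.239.192.0 vs 178.59.128.0)


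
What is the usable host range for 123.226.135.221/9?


Network: 123.128.0.0
Broadcast: 123.255.255.255
First usable = network + 1
Last usable = broadcast - 1
Range: 123.128.0.1 to 123.255.255.254


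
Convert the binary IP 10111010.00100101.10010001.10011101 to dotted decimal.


10111010 = 186
00100101 = 37
10010001 = 145
10011101 = 157
IP: 186.37.145.157


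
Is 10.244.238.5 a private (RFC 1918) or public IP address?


RFC 1918 private ranges:
  10.0.0.0/8 (10.0.0.0 - 10.255.255.255)
  172.16.0.0/12 (172.16.0.0 - 172.31.255.255)
  192.168.0.0/16 (192.168.0.0 - 192.168.255.255)
Private (in 10.0.0.0/8)


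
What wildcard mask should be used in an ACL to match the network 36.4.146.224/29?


Subnet mask: 255.255.255.248
Wildcard = 255.255.255.255 - subnet mask
255 - 255 = 0
255 - 255 = 0
255 - 255 = 0
255 - 248 = 7
Wildcard: 0.0.0.7


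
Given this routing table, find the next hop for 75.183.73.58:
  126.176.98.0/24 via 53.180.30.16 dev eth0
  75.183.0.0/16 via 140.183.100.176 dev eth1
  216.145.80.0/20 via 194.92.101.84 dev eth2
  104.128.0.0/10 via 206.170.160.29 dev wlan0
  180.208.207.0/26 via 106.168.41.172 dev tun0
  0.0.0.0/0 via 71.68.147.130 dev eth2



Longest prefix match for 75.183.73.58:
  /24 126.176.98.0: no
  /16 75.183.0.0: MATCH
  /20 216.145.80.0: no
  /10 104.128.0.0: no
  /26 180.208.207.0: no
  /0 0.0.0.0: MATCH
Selected: next-hop 140.183.100.176 via eth1 (matched /16)


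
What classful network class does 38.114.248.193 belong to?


First octet: 38
Binary: 00100110
0xxxxxxx -> Class A (1-126)
Class A, default mask 255.0.0.0 (/8)


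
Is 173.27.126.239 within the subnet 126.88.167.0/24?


Subnet network: 126.88.167.0
Test IP AND mask: 173.27.126.0
No, 173.27.126.239 is not in 126.88.167.0/24


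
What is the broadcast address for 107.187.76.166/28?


Network: 107.187.76.160/28
Host bits = 4
Set all host bits to 1:
Broadcast: 107.187.76.175


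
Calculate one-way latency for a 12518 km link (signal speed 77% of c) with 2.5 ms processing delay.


Speed = 0.77 * 3e5 km/s = 231000 km/s
Propagation delay = 12518 / 231000 = 0.0542 s = 54.1905 ms
Processing delay = 2.5 ms
Total one-way latency = 56.6905 ms


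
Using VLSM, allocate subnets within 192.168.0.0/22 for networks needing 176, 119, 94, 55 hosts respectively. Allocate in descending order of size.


176 hosts -> /24 (254 usable): 192.168.0.0/24
119 hosts -> /25 (126 usable): 192.168.1.0/25
94 hosts -> /25 (126 usable): 192.168.1.128/25
55 hosts -> /26 (62 usable): 192.168.2.0/26
Allocation: 192.168.0.0/24 (176 hosts, 254 usable); 192.168.1.0/25 (119 hosts, 126 usable); 192.168.1.128/25 (94 hosts, 126 usable); 192.168.2.0/26 (55 hosts, 62 usable)


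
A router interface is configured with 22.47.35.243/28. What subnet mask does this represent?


/28 means 28 network bits, 4 host bits
Binary: 11111111111111111111111111110000
Mask: 255.255.255.240


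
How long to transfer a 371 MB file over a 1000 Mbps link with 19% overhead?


Effective throughput = 1000 * (1 - 19/100) = 810 Mbps
File size in Mb = 371 * 8 = 2968 Mb
Time = 2968 / 810
Time = 3.6642 seconds


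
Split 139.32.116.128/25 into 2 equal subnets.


New prefix = 25 + 1 = 26
Each subnet has 64 addresses
  139.32.116.128/26
  139.32.116.192/26
Subnets: 139.32.116.128/26, 139.32.116.192/26


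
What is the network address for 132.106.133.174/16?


IP:   10000100.01101010.10000101.10101110
Mask: 11111111.11111111.00000000.00000000
AND operation:
Net:  10000100.01101010.00000000.00000000
Network: 132.106.0.0/16


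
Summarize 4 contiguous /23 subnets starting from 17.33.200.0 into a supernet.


Original prefix: /23
Number of subnets: 4 = 2^2
New prefix = 23 - 2 = 21
Supernet: 17.33.200.0/21


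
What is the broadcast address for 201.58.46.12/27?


Network: 201.58.46.0/27
Host bits = 5
Set all host bits to 1:
Broadcast: 201.58.46.31


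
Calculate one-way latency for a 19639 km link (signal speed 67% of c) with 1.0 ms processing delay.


Speed = 0.67 * 3e5 km/s = 201000 km/s
Propagation delay = 19639 / 201000 = 0.0977 s = 97.7065 ms
Processing delay = 1.0 ms
Total one-way latency = 98.7065 ms


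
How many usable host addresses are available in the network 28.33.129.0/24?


Host bits = 32 - 24 = 8
Total addresses = 2^8 = 256
Usable = total - 2 (network and broadcast)
Usable hosts: 254


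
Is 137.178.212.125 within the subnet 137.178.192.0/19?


Subnet network: 137.178.192.0
Test IP AND mask: 137.178.192.0
Yes, 137.178.212.125 is in 137.178.192.0/19


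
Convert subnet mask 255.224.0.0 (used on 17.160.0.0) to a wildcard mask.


Subnet mask: 255.224.0.0
Wildcard = 255.255.255.255 - subnet mask
255 - 255 = 0
255 - 224 = 31
255 - 0 = 255
255 - 0 = 255
Wildcard: 0.31.255.255


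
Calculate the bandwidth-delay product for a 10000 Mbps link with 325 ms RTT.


BDP = bandwidth * RTT
= 10000 Mbps * 325 ms
= 10000 * 1e6 * 325 / 1000 bits
= 3250000000 bits
= 406250000 bytes
= 396728.5156 KB
BDP = 3250000000 bits (406250000 bytes)


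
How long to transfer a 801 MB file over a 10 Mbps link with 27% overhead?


Effective throughput = 10 * (1 - 27/100) = 7.3 Mbps
File size in Mb = 801 * 8 = 6408 Mb
Time = 6408 / 7.3
Time = 877.8082 seconds


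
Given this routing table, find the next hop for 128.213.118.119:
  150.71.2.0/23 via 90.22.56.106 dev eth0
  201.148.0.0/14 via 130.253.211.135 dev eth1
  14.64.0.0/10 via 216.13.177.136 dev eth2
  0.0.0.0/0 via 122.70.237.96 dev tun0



Longest prefix match for 128.213.118.119:
  /23 150.71.2.0: no
  /14 201.148.0.0: no
  /10 14.64.0.0: no
  /0 0.0.0.0: MATCH
Selected: next-hop 122.70.237.96 via tun0 (matched /0)


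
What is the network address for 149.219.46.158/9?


IP:   10010101.11011011.00101110.10011110
Mask: 11111111.10000000.00000000.00000000
AND operation:
Net:  10010101.10000000.00000000.00000000
Network: 149.128.0.0/9


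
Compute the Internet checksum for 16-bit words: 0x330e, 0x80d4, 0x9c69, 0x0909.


Sum all words (with carry folding):
+ 0x330e = 0x330e
+ 0x80d4 = 0xb3e2
+ 0x9c69 = 0x504c
+ 0x0909 = 0x5955
One's complement: ~0x5955
Checksum = 0xa6aa


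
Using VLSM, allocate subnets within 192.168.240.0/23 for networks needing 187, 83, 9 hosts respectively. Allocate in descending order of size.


187 hosts -> /24 (254 usable): 192.168.240.0/24
83 hosts -> /25 (126 usable): 192.168.241.0/25
9 hosts -> /28 (14 usable): 192.168.241.128/28
Allocation: 192.168.240.0/24 (187 hosts, 254 usable); 192.168.241.0/25 (83 hosts, 126 usable); 192.168.241.128/28 (9 hosts, 14 usable)


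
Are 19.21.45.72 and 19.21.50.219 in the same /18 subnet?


Mask: 255.255.192.0
19.21.45.72 AND mask = 19.21.0.0
19.21.50.219 AND mask = 19.21.0.0
Yes, same subnet (19.21.0.0)


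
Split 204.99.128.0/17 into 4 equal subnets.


New prefix = 17 + 2 = 19
Each subnet has 8192 addresses
  204.99.128.0/19
  204.99.160.0/19
  204.99.192.0/19
  204.99.224.0/19
Subnets: 204.99.128.0/19, 204.99.160.0/19, 204.99.192.0/19, 204.99.224.0/19


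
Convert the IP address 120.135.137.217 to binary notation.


120 = 01111000
135 = 10000111
137 = 10001001
217 = 11011001
Binary: 01111000.10000111.10001001.11011001


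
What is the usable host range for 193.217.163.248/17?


Network: 193.217.128.0
Broadcast: 193.217.255.255
First usable = network + 1
Last usable = broadcast - 1
Range: 193.217.128.1 to 193.217.255.254


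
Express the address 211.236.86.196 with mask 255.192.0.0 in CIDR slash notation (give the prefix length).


Binary: 11111111.11000000.00000000.00000000
Count leading 1s
Prefix: /10


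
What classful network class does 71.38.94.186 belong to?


First octet: 71
Binary: 01000111
0xxxxxxx -> Class A (1-126)
Class A, default mask 255.0.0.0 (/8)


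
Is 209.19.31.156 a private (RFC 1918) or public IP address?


RFC 1918 private ranges:
  10.0.0.0/8 (10.0.0.0 - 10.255.255.255)
  172.16.0.0/12 (172.16.0.0 - 172.31.255.255)
  192.168.0.0/16 (192.168.0.0 - 192.168.255.255)
Public (not in any RFC 1918 range)


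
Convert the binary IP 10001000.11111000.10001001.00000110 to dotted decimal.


10001000 = 136
11111000 = 248
10001001 = 137
00000110 = 6
IP: 136.248.137.6


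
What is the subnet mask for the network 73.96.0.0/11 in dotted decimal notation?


/11 means 11 network bits, 21 host bits
Binary: 11111111111000000000000000000000
Mask: 255.224.0.0


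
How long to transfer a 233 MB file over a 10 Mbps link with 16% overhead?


Effective throughput = 10 * (1 - 16/100) = 8.4 Mbps
File size in Mb = 233 * 8 = 1864 Mb
Time = 1864 / 8.4
Time = 221.9048 seconds


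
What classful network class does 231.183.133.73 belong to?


First octet: 231
Binary: 11100111
1110xxxx -> Class D (224-239)
Class D (multicast), default mask N/A


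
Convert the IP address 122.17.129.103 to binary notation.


122 = 01111010
17 = 00010001
129 = 10000001
103 = 01100111
Binary: 01111010.00010001.10000001.01100111


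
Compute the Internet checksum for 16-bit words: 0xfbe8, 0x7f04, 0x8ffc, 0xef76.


Sum all words (with carry folding):
+ 0xfbe8 = 0xfbe8
+ 0x7f04 = 0x7aed
+ 0x8ffc = 0x0aea
+ 0xef76 = 0xfa60
One's complement: ~0xfa60
Checksum = 0x059f


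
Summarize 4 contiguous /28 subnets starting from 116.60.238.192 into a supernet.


Original prefix: /28
Number of subnets: 4 = 2^2
New prefix = 28 - 2 = 26
Supernet: 116.60.238.192/26


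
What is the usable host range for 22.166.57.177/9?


Network: 22.128.0.0
Broadcast: 22.255.255.255
First usable = network + 1
Last usable = broadcast - 1
Range: 22.128.0.1 to 22.255.255.254


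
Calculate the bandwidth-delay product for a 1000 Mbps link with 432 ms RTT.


BDP = bandwidth * RTT
= 1000 Mbps * 432 ms
= 1000 * 1e6 * 432 / 1000 bits
= 432000000 bits
= 54000000 bytes
= 52734.375 KB
BDP = 432000000 bits (54000000 bytes)


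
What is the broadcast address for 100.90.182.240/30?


Network: 100.90.182.240/30
Host bits = 2
Set all host bits to 1:
Broadcast: 100.90.182.243


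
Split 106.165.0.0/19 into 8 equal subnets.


New prefix = 19 + 3 = 22
Each subnet has 1024 addresses
  106.165.0.0/22
  106.165.4.0/22
  106.165.8.0/22
  106.165.12.0/22
  106.165.16.0/22
  106.165.20.0/22
  106.165.24.0/22
  106.165.28.0/22
Subnets: 106.165.0.0/22, 106.165.4.0/22, 106.165.8.0/22, 106.165.12.0/22, 106.165.16.0/22, 106.165.20.0/22, 106.165.24.0/22, 106.165.28.0/22


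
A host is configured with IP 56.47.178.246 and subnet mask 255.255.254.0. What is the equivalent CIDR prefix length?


Binary: 11111111.11111111.11111110.00000000
Count leading 1s
Prefix: /23


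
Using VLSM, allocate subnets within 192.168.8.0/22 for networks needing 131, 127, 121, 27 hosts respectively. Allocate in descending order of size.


131 hosts -> /24 (254 usable): 192.168.8.0/24
127 hosts -> /24 (254 usable): 192.168.9.0/24
121 hosts -> /25 (126 usable): 192.168.10.0/25
27 hosts -> /27 (30 usable): 192.168.10.128/27
Allocation: 192.168.8.0/24 (131 hosts, 254 usable); 192.168.9.0/24 (127 hosts, 254 usable); 192.168.10.0/25 (121 hosts, 126 usable); 192.168.10.128/27 (27 hosts, 30 usable)


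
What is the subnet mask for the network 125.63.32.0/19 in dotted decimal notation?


/19 means 19 network bits, 13 host bits
Binary: 11111111111111111110000000000000
Mask: 255.255.224.0


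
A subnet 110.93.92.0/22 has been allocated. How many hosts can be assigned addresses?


Host bits = 32 - 22 = 10
Total addresses = 2^10 = 1024
Usable = total - 2 (network and broadcast)
Usable hosts: 1022


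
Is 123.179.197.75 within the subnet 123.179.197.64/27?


Subnet network: 123.179.197.64
Test IP AND mask: 123.179.197.64
Yes, 123.179.197.75 is in 123.179.197.64/27


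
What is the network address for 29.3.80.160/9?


IP:   00011101.00000011.01010000.10100000
Mask: 11111111.10000000.00000000.00000000
AND operation:
Net:  00011101.00000000.00000000.00000000
Network: 29.0.0.0/9


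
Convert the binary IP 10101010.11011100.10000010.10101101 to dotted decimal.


10101010 = 170
11011100 = 220
10000010 = 130
10101101 = 173
IP: 170.220.130.173


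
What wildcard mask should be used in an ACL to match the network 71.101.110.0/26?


Subnet mask: 255.255.255.192
Wildcard = 255.255.255.255 - subnet mask
255 - 255 = 0
255 - 255 = 0
255 - 255 = 0
255 - 192 = 63
Wildcard: 0.0.0.63


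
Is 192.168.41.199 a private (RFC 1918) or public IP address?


RFC 1918 private ranges:
  10.0.0.0/8 (10.0.0.0 - 10.255.255.255)
  172.16.0.0/12 (172.16.0.0 - 172.31.255.255)
  192.168.0.0/16 (192.168.0.0 - 192.168.255.255)
Private (in 192.168.0.0/16)


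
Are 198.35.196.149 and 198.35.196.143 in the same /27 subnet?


Mask: 255.255.255.224
198.35.196.149 AND mask = 198.35.196.128
198.35.196.143 AND mask = 198.35.196.128
Yes, same subnet (198.35.196.128)


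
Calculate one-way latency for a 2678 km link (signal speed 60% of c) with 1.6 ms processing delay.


Speed = 0.6 * 3e5 km/s = 180000 km/s
Propagation delay = 2678 / 180000 = 0.0149 s = 14.8778 ms
Processing delay = 1.6 ms
Total one-way latency = 16.4778 ms


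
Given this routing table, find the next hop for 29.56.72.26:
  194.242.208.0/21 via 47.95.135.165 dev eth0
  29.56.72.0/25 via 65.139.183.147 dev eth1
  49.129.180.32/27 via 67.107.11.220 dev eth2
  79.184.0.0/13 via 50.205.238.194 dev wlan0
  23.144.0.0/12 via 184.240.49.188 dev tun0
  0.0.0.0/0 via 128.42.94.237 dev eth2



Longest prefix match for 29.56.72.26:
  /21 194.242.208.0: no
  /25 29.56.72.0: MATCH
  /27 49.129.180.32: no
  /13 79.184.0.0: no
  /12 23.144.0.0: no
  /0 0.0.0.0: MATCH
Selected: next-hop 65.139.183.147 via eth1 (matched /25)


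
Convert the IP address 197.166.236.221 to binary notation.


197 = 11000101
166 = 10100110
236 = 11101100
221 = 11011101
Binary: 11000101.10100110.11101100.11011101


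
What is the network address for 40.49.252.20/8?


IP:   00101000.00110001.11111100.00010100
Mask: 11111111.00000000.00000000.00000000
AND operation:
Net:  00101000.00000000.00000000.00000000
Network: 40.0.0.0/8


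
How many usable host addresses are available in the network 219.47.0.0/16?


Host bits = 32 - 16 = 16
Total addresses = 2^16 = 65536
Usable = total - 2 (network and broadcast)
Usable hosts: 65534


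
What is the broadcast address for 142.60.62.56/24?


Network: 142.60.62.0/24
Host bits = 8
Set all host bits to 1:
Broadcast: 142.60.62.255


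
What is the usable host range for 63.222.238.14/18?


Network: 63.222.192.0
Broadcast: 63.222.255.255
First usable = network + 1
Last usable = broadcast - 1
Range: 63.222.192.1 to 63.222.255.254


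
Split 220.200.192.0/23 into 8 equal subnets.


New prefix = 23 + 3 = 26
Each subnet has 64 addresses
  220.200.192.0/26
  220.200.192.64/26
  220.200.192.128/26
  220.200.192.192/26
  220.200.193.0/26
  220.200.193.64/26
  220.200.193.128/26
  220.200.193.192/26
Subnets: 220.200.192.0/26, 220.200.192.64/26, 220.200.192.128/26, 220.200.192.192/26, 220.200.193.0/26, 220.200.193.64/26, 220.200.193.128/26, 220.200.193.192/26


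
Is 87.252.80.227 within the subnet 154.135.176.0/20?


Subnet network: 154.135.176.0
Test IP AND mask: 87.252.80.0
No, 87.252.80.227 is not in 154.135.176.0/20


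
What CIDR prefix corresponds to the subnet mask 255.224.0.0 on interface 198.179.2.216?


Binary: 11111111.11100000.00000000.00000000
Count leading 1s
Prefix: /11


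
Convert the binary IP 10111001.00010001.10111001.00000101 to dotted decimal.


10111001 = 185
00010001 = 17
10111001 = 185
00000101 = 5
IP: 185.17.185.5


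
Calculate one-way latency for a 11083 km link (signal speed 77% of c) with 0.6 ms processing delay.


Speed = 0.77 * 3e5 km/s = 231000 km/s
Propagation delay = 11083 / 231000 = 0.048 s = 47.9784 ms
Processing delay = 0.6 ms
Total one-way latency = 48.5784 ms


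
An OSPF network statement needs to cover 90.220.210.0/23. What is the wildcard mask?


Subnet mask: 255.255.254.0
Wildcard = 255.255.255.255 - subnet mask
255 - 255 = 0
255 - 255 = 0
255 - 254 = 1
255 - 0 = 255
Wildcard: 0.0.1.255


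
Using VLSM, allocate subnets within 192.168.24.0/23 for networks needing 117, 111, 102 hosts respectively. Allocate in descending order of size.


117 hosts -> /25 (126 usable): 192.168.24.0/25
111 hosts -> /25 (126 usable): 192.168.24.128/25
102 hosts -> /25 (126 usable): 192.168.25.0/25
Allocation: 192.168.24.0/25 (117 hosts, 126 usable); 192.168.24.128/25 (111 hosts, 126 usable); 192.168.25.0/25 (102 hosts, 126 usable)


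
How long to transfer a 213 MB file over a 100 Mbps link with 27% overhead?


Effective throughput = 100 * (1 - 27/100) = 73 Mbps
File size in Mb = 213 * 8 = 1704 Mb
Time = 1704 / 73
Time = 23.3425 seconds


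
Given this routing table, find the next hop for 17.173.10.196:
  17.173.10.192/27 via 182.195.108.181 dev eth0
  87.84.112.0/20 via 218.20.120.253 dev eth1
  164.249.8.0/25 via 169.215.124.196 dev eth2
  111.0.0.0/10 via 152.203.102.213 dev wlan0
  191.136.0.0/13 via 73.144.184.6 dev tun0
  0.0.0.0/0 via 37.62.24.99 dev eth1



Longest prefix match for 17.173.10.196:
  /27 17.173.10.192: MATCH
  /20 87.84.112.0: no
  /25 164.249.8.0: no
  /10 111.0.0.0: no
  /13 191.136.0.0: no
  /0 0.0.0.0: MATCH
Selected: next-hop 182.195.108.181 via eth0 (matched /27)


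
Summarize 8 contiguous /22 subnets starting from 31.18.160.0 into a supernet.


Original prefix: /22
Number of subnets: 8 = 2^3
New prefix = 22 - 3 = 19
Supernet: 31.18.160.0/19


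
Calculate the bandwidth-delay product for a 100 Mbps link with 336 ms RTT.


BDP = bandwidth * RTT
= 100 Mbps * 336 ms
= 100 * 1e6 * 336 / 1000 bits
= 33600000 bits
= 4200000 bytes
= 4101.5625 KB
BDP = 33600000 bits (4200000 bytes)


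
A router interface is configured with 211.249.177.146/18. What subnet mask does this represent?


/18 means 18 network bits, 14 host bits
Binary: 11111111111111111100000000000000
Mask: 255.255.192.0


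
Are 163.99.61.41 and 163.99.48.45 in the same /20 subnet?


Mask: 255.255.240.0
163.99.61.41 AND mask = 163.99.48.0
163.99.48.45 AND mask = 163.99.48.0
Yes, same subnet (163.99.48.0)


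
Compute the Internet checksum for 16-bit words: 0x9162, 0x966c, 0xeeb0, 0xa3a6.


Sum all words (with carry folding):
+ 0x9162 = 0x9162
+ 0x966c = 0x27cf
+ 0xeeb0 = 0x1680
+ 0xa3a6 = 0xba26
One's complement: ~0xba26
Checksum = 0x45d9


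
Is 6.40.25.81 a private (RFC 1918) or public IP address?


RFC 1918 private ranges:
  10.0.0.0/8 (10.0.0.0 - 10.255.255.255)
  172.16.0.0/12 (172.16.0.0 - 172.31.255.255)
  192.168.0.0/16 (192.168.0.0 - 192.168.255.255)
Public (not in any RFC 1918 range)


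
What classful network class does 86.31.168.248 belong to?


First octet: 86
Binary: 01010110
0xxxxxxx -> Class A (1-126)
Class A, default mask 255.0.0.0 (/8)


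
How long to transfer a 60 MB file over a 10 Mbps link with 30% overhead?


Effective throughput = 10 * (1 - 30/100) = 7 Mbps
File size in Mb = 60 * 8 = 480 Mb
Time = 480 / 7
Time = 68.5714 seconds


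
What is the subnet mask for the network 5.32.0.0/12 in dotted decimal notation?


/12 means 12 network bits, 20 host bits
Binary: 11111111111100000000000000000000
Mask: 255.240.0.0


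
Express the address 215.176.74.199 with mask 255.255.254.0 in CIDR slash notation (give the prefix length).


Binary: 11111111.11111111.11111110.00000000
Count leading 1s
Prefix: /23


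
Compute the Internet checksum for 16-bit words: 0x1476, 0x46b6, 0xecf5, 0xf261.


Sum all words (with carry folding):
+ 0x1476 = 0x1476
+ 0x46b6 = 0x5b2c
+ 0xecf5 = 0x4822
+ 0xf261 = 0x3a84
One's complement: ~0x3a84
Checksum = 0xc57b


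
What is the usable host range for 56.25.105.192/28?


Network: 56.25.105.192
Broadcast: 56.25.105.207
First usable = network + 1
Last usable = broadcast - 1
Range: 56.25.105.193 to 56.25.105.206


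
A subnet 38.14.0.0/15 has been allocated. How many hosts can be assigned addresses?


Host bits = 32 - 15 = 17
Total addresses = 2^17 = 131072
Usable = total - 2 (network and broadcast)
Usable hosts: 131070


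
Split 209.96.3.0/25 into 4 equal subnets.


New prefix = 25 + 2 = 27
Each subnet has 32 addresses
  209.96.3.0/27
  209.96.3.32/27
  209.96.3.64/27
  209.96.3.96/27
Subnets: 209.96.3.0/27, 209.96.3.32/27, 209.96.3.64/27, 209.96.3.96/27


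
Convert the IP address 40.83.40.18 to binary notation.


40 = 00101000
83 = 01010011
40 = 00101000
18 = 00010010
Binary: 00101000.01010011.00101000.00010010


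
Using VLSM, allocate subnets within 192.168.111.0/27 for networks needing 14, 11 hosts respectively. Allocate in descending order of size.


14 hosts -> /28 (14 usable): 192.168.111.0/28
11 hosts -> /28 (14 usable): 192.168.111.16/28
Allocation: 192.168.111.0/28 (14 hosts, 14 usable); 192.168.111.16/28 (11 hosts, 14 usable)


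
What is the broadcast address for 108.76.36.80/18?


Network: 108.76.0.0/18
Host bits = 14
Set all host bits to 1:
Broadcast: 108.76.63.255


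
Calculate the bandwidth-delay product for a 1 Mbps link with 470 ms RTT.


BDP = bandwidth * RTT
= 1 Mbps * 470 ms
= 1 * 1e6 * 470 / 1000 bits
= 470000 bits
= 58750 bytes
= 57.373 KB
BDP = 470000 bits (58750 bytes)


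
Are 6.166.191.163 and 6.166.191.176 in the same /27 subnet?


Mask: 255.255.255.224
6.166.191.163 AND mask = 6.166.191.160
6.166.191.176 AND mask = 6.166.191.160
Yes, same subnet (6.166.191.160)


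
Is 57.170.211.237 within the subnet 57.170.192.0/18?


Subnet network: 57.170.192.0
Test IP AND mask: 57.170.192.0
Yes, 57.170.211.237 is in 57.170.192.0/18


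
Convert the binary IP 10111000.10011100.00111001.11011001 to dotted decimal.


10111000 = 184
10011100 = 156
00111001 = 57
11011001 = 217
IP: 184.156.57.217


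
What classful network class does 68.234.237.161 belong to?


First octet: 68
Binary: 01000100
0xxxxxxx -> Class A (1-126)
Class A, default mask 255.0.0.0 (/8)


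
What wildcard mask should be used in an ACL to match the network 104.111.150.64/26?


Subnet mask: 255.255.255.192
Wildcard = 255.255.255.255 - subnet mask
255 - 255 = 0
255 - 255 = 0
255 - 255 = 0
255 - 192 = 63
Wildcard: 0.0.0.63


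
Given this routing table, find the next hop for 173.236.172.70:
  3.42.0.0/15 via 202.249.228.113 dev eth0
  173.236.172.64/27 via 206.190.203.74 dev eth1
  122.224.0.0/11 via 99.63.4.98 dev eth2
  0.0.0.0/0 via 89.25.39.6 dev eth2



Longest prefix match for 173.236.172.70:
  /15 3.42.0.0: no
  /27 173.236.172.64: MATCH
  /11 122.224.0.0: no
  /0 0.0.0.0: MATCH
Selected: next-hop 206.190.203.74 via eth1 (matched /27)


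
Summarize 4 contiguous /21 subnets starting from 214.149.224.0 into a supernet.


Original prefix: /21
Number of subnets: 4 = 2^2
New prefix = 21 - 2 = 19
Supernet: 214.149.224.0/19


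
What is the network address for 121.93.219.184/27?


IP:   01111001.01011101.11011011.10111000
Mask: 11111111.11111111.11111111.11100000
AND operation:
Net:  01111001.01011101.11011011.10100000
Network: 121.93.219.160/27


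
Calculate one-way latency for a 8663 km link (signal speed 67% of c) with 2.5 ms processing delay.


Speed = 0.67 * 3e5 km/s = 201000 km/s
Propagation delay = 8663 / 201000 = 0.0431 s = 43.0995 ms
Processing delay = 2.5 ms
Total one-way latency = 45.5995 ms


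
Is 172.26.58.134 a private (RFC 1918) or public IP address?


RFC 1918 private ranges:
  10.0.0.0/8 (10.0.0.0 - 10.255.255.255)
  172.16.0.0/12 (172.16.0.0 - 172.31.255.255)
  192.168.0.0/16 (192.168.0.0 - 192.168.255.255)
Private (in 172.16.0.0/12)


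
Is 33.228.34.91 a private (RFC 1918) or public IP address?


RFC 1918 private ranges:
  10.0.0.0/8 (10.0.0.0 - 10.255.255.255)
  172.16.0.0/12 (172.16.0.0 - 172.31.255.255)
  192.168.0.0/16 (192.168.0.0 - 192.168.255.255)
Public (not in any RFC 1918 range)


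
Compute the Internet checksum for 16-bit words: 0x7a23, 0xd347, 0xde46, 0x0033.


Sum all words (with carry folding):
+ 0x7a23 = 0x7a23
+ 0xd347 = 0x4d6b
+ 0xde46 = 0x2bb2
+ 0x0033 = 0x2be5
One's complement: ~0x2be5
Checksum = 0xd41a
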